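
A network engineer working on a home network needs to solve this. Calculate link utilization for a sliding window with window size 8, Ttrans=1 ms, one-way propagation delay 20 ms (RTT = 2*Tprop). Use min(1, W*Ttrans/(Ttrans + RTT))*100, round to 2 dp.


Given: W = 8, Ttrans = 1 ms, RTT = 40 ms (= 2 * Tprop, Tprop = 20 ms)
Cycle time = Ttrans + RTT = 1 + 40 = 41 ms (first packet sent until its ACK returns)
W * Ttrans = 8 * 1 = 8 ms of sending per cycle
W * Ttrans / (Ttrans + RTT) = 8 / 41 = 0.195122
U = min(1, 0.195122) = 0.195122
U% = 19.51%

19.51


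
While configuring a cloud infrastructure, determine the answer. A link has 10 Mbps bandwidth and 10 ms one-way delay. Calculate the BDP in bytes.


Given: bandwidth = 10 Mbps, delay = 10 ms
BDP in bits = 10 * 10^6 * 10 / 1000
BDP in bits = 100000
BDP in bytes = 100000 / 8 = 12500

12500


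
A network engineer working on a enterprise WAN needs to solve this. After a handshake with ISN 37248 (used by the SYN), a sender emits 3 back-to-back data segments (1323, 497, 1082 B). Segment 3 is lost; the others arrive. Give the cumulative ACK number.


SYN uses sequence number 37248; first data byte = ISN + 1 = 37249.
Segment 1: SEQ = 37249, len = 1323 B, covers [37249, 38571]
Segment 2: SEQ = 38572, len = 497 B, covers [38572, 39068]
Segment 3: SEQ = 39069, len = 1082 B, covers [39069, 40150] [LOST]
In-order data received: bytes [37249, 39068] (segments 1..2).
Segment 3 missing -> gap begins at byte 39069.
Cumulative ACK = next expected in-order byte = 37249 + 1323 + 497 = 39069

39069


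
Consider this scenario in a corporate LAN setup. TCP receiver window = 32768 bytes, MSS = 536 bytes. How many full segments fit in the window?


Given: RWND = 32768 bytes, MSS = 536 bytes
Full segments = floor(RWND / MSS)
Full segments = floor(32768 / 536)
Full segments = floor(61.1343) = 61

61


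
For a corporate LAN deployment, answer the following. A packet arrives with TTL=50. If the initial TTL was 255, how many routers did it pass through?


Given: initial TTL = 255, received TTL = 50
Hops = initial TTL - received TTL
Hops = 255 - 50 = 205

205


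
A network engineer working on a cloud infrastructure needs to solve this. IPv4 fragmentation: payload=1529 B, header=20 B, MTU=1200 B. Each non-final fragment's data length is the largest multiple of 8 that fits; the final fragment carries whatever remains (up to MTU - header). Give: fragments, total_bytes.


Max data per non-final fragment = floor((MTU - header)/8)*8 = floor((1200 - 20)/8)*8 = floor(1180/8)*8 = 1176 B
Final fragment needs no 8-byte alignment: it can carry up to MTU - header = 1180 B
Non-final fragments needed = ceil((payload - 1180) / 1176) = ceil(349/1176) = ceil(0.2968) = 1
Number of fragments = 1 + 1 = 2
Fragment sizes (data): 1 * 1176 B + 353 B (last, 353 <= 1180 OK)
Total bytes sent = payload + n_frags * header = 1529 + 2*20 = 1529 + 40 = 1569 B

2, 1569


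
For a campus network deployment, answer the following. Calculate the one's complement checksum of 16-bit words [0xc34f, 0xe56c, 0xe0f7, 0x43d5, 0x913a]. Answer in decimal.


Given words: [0xc34f, 0xe56c, 0xe0f7, 0x43d5, 0x913a]
Step 1: Sum all words
Raw sum = 49999 + 58732 + 57591 + 17365 + 37178 = 220865
Step 2: Fold carry: (24257 + 3) = 24260
One's complement = ~24260 & 0xFFFF = 41275

41275


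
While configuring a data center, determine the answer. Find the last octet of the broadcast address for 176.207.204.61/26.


Given: IP = 176.207.204.61, prefix = /26
Host bits = 32 - 26 = 6
Network last octet = 61 AND mask = 0
Host part size = 2^6 - 1 = 63
Broadcast last octet = 0 OR 63 = 63

63


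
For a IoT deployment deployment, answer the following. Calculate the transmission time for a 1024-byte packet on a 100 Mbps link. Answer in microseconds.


Given: packet = 1024 bytes, bandwidth = 100 Mbps
Packet in bits = 1024 * 8 = 8192 bits
Bandwidth = 100 * 10^6 = 100000000 bps
Time = 8192 / 100000000 seconds
Time in us = 8192 * 10^6 / 100000000 = 81.92

81.92


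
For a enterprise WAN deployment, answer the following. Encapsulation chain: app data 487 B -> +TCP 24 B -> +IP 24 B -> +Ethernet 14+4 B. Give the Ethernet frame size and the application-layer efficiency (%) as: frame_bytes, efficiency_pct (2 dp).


TCP segment = 487 + 24 = 511 B
IP packet = 511 + 24 = 535 B
Ethernet frame = 535 + 14 + 4 = 553 B
Efficiency = app / frame = 487 / 553 = 0.880651 = 88.0651% -> 88.07% (2 dp)

553, 88.07


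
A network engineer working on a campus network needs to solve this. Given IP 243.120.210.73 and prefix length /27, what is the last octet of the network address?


Given: IP = 243.120.210.73, prefix = /27
Subnet mask = 255.255.255.224
Last octet of IP: 73
Last octet of mask: 224
Network last octet = 73 AND 224 = 64

64


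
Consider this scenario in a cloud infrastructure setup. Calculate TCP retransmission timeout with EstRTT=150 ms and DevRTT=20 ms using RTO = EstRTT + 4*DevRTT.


Given: EstRTT = 150 ms, DevRTT = 20 ms
Timeout = EstRTT + 4 * DevRTT
4 * DevRTT = 4 * 20 = 80
Timeout = 150 + 80 = 230 ms

230


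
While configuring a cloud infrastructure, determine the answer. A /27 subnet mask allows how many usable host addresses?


Given: subnet mask /27
Host bits = 32 - 27 = 5
Total addresses = 2^5 = 32
Usable hosts = 32 - 2 (network + broadcast) = 30

30


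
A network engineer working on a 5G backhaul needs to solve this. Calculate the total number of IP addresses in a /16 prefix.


Given: CIDR prefix /16
Host bits = 32 - 16 = 16
Total addresses = 2^16 = 65536

65536


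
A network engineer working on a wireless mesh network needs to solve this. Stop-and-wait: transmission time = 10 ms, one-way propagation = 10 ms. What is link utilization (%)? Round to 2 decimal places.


Given: Ttrans = 10 ms, Tprop = 10 ms
RTT = 2 * Tprop = 2 * 10 = 20 ms
U = Ttrans / (Ttrans + RTT)
U = 10 / (10 + 20)
U = 10 / 30 = 0.333333
U% = 33.33%

33.33


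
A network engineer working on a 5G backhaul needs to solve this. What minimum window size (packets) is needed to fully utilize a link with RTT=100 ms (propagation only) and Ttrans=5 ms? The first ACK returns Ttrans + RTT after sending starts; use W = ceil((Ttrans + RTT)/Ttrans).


Given: Ttrans = 5 ms, RTT = 100 ms (= 2 * Tprop, Tprop = 50 ms)
Time until first ACK returns = Ttrans + RTT = 5 + 100 = 105 ms
Need W * Ttrans >= Ttrans + RTT  ->  W >= (Ttrans + RTT) / Ttrans
(Ttrans + RTT) / Ttrans = 105 / 5 = 21
W_min = ceil(21) = 21

21


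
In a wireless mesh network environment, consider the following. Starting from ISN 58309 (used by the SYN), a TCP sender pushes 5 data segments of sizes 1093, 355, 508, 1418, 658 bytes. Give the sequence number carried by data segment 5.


The SYN occupies sequence number ISN = 58309, so the first data byte is ISN + 1 = 58310.
SEQ of data segment i = (ISN + 1) + sum of payload sizes of segments 1..i-1.
Segment 1: SEQ = 58310, payload = 1093 bytes
Segment 2: SEQ = 59403, payload = 355 bytes
Segment 3: SEQ = 59758, payload = 508 bytes
Segment 4: SEQ = 60266, payload = 1418 bytes
Segment 5: SEQ = 61684, payload = 658 bytes
SEQ of segment 5 = 58310 + 1093 + 355 + 508 + 1418 = 61684

61684


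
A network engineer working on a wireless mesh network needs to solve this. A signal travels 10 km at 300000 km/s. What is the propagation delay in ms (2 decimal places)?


Given: distance = 10 km, speed = 300000 km/s
Delay = distance / speed = 10 / 300000 seconds
Delay in ms = 10 * 1000 / 300000
Delay = 0.0333 ms
Rounded to 2 dp = 0.03 ms

0.03


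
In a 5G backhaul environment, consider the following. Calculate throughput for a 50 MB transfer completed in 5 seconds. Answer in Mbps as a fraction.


Given: file = 50 MB, time = 5 s
File in Mb = 50 * 8 = 400 Mb
Throughput = 400 / 5 Mbps
Throughput = 80 Mbps

80


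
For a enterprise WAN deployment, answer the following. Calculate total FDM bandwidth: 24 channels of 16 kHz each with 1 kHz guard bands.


Given: 24 channels, 16 kHz each, guard = 1 kHz
Channel bandwidth = 24 * 16 = 384 kHz
Guard bands = 23 gaps * 1 kHz = 23 kHz
Total = 384 + 23 = 407 kHz

407


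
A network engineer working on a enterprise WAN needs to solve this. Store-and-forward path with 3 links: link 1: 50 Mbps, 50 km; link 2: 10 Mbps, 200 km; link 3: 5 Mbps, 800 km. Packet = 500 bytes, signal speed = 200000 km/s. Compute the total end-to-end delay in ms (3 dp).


Packet = 500 bytes = 4000 bits. Store-and-forward: sum (t_trans + t_prop) per link.
Link 1: t_trans = 4000/(50*10^6) s = 0.0800 ms; t_prop = 50/200000 s = 0.2500 ms; subtotal = 0.3300 ms
Link 2: t_trans = 4000/(10*10^6) s = 0.4000 ms; t_prop = 200/200000 s = 1.0000 ms; subtotal = 1.4000 ms
Link 3: t_trans = 4000/(5*10^6) s = 0.8000 ms; t_prop = 800/200000 s = 4.0000 ms; subtotal = 4.8000 ms
End-to-end = 0.3300 + 1.4000 + 4.8000 = 6.5300 ms -> 6.530 ms (3 dp)

6.530


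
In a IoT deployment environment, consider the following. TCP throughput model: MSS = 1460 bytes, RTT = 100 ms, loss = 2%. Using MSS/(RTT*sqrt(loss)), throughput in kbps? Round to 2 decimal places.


Given: MSS = 1460 bytes, RTT = 100 ms, loss = 2%
RTT in seconds = 100 / 1000 = 0.1
Loss rate = 2% = 0.02
sqrt(loss) = sqrt(0.02) = 0.141421356237
Throughput (bytes/s) = 1460 / (0.1 * 0.141421356237) = 103237.5901
Throughput (kbps) = 103237.5901 * 8 / 1000 = 825.900720 -> 825.90 kbps (2 dp)

825.90


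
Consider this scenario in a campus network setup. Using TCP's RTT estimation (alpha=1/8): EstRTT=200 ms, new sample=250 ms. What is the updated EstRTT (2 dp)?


Given: EstRTT = 200 ms, SampleRTT = 250 ms, alpha = 1/8
New EstRTT = (1 - alpha) * EstRTT + alpha * SampleRTT
(7/8) * 200 = 175
(1/8) * 250 = 31.25
New EstRTT = 175 + 31.25 = 206.25 ms -> 206.25 ms (2 dp)

206.25


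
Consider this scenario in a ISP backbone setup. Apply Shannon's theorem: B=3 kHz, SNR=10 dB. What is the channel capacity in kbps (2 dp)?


Given: B = 3 kHz, SNR = 10 dB
SNR linear = 10^(10/10) = 10
1 + SNR = 11
log2(11) = 3.4594316186
C = 3 * 1000 * 3.4594316186 = 10378.2949 bps
C = 10.378295 kbps -> 10.38 kbps (2 dp)

10.38


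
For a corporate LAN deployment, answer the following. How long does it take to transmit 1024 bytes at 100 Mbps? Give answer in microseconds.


Given: packet = 1024 bytes, bandwidth = 100 Mbps
Packet in bits = 1024 * 8 = 8192 bits
Bandwidth = 100 * 10^6 = 100000000 bps
Time = 8192 / 100000000 seconds
Time in us = 8192 * 10^6 / 100000000 = 81.92

81.92


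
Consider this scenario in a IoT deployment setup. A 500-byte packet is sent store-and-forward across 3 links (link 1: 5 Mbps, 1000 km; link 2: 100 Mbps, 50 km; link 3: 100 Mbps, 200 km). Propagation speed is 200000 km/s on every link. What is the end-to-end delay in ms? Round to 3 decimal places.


Packet = 500 bytes = 4000 bits. Store-and-forward: sum (t_trans + t_prop) per link.
Link 1: t_trans = 4000/(5*10^6) s = 0.8000 ms; t_prop = 1000/200000 s = 5.0000 ms; subtotal = 5.8000 ms
Link 2: t_trans = 4000/(100*10^6) s = 0.0400 ms; t_prop = 50/200000 s = 0.2500 ms; subtotal = 0.2900 ms
Link 3: t_trans = 4000/(100*10^6) s = 0.0400 ms; t_prop = 200/200000 s = 1.0000 ms; subtotal = 1.0400 ms
End-to-end = 5.8000 + 0.2900 + 1.0400 = 7.1300 ms -> 7.130 ms (3 dp)

7.130


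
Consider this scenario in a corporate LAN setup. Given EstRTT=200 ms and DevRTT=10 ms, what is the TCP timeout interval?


Given: EstRTT = 200 ms, DevRTT = 10 ms
Timeout = EstRTT + 4 * DevRTT
4 * DevRTT = 4 * 10 = 40
Timeout = 200 + 40 = 240 ms

240


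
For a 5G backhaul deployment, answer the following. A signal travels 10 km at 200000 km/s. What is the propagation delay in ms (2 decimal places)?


Given: distance = 10 km, speed = 200000 km/s
Delay = distance / speed = 10 / 200000 seconds
Delay in ms = 10 * 1000 / 200000
Delay = 0.0500 ms
Rounded to 2 dp = 0.05 ms

0.05


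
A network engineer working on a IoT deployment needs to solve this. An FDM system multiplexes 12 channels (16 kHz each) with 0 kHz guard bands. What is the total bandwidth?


Given: 12 channels, 16 kHz each, guard = 0 kHz
Channel bandwidth = 12 * 16 = 192 kHz
Guard bands = 11 gaps * 0 kHz = 0 kHz
Total = 192 + 0 = 192 kHz

192


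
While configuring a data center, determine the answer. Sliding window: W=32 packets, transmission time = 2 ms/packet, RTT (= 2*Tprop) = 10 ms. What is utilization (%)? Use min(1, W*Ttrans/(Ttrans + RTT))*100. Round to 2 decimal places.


Given: W = 32, Ttrans = 2 ms, RTT = 10 ms (= 2 * Tprop, Tprop = 5 ms)
Cycle time = Ttrans + RTT = 2 + 10 = 12 ms (first packet sent until its ACK returns)
W * Ttrans = 32 * 2 = 64 ms of sending per cycle
W * Ttrans / (Ttrans + RTT) = 64 / 12 = 5.333333
U = min(1, 5.333333) = 1.000000
U% = 100.00%

100.00


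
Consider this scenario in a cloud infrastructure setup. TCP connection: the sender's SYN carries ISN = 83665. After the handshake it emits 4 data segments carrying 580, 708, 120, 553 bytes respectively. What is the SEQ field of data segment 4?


The SYN occupies sequence number ISN = 83665, so the first data byte is ISN + 1 = 83666.
SEQ of data segment i = (ISN + 1) + sum of payload sizes of segments 1..i-1.
Segment 1: SEQ = 83666, payload = 580 bytes
Segment 2: SEQ = 84246, payload = 708 bytes
Segment 3: SEQ = 84954, payload = 120 bytes
Segment 4: SEQ = 85074, payload = 553 bytes
SEQ of segment 4 = 83666 + 580 + 708 + 120 = 85074

85074


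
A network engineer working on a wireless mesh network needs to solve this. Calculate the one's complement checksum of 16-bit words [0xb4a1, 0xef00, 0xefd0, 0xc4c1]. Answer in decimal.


Given words: [0xb4a1, 0xef00, 0xefd0, 0xc4c1]
Step 1: Sum all words
Raw sum = 46241 + 61184 + 61392 + 50369 = 219186
Step 2: Fold carry: (22578 + 3) = 22581
One's complement = ~22581 & 0xFFFF = 42954

42954


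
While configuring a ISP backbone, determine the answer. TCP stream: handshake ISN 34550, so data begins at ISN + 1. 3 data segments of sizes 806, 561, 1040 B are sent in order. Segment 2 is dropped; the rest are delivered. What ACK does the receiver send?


SYN uses sequence number 34550; first data byte = ISN + 1 = 34551.
Segment 1: SEQ = 34551, len = 806 B, covers [34551, 35356]
Segment 2: SEQ = 35357, len = 561 B, covers [35357, 35917] [LOST]
Segment 3: SEQ = 35918, len = 1040 B, covers [35918, 36957]
In-order data received: bytes [34551, 35356] (segments 1..1).
Segment 2 missing -> gap begins at byte 35357; later segments buffered out of order.
Cumulative ACK = next expected in-order byte = 34551 + 806 = 35357

35357


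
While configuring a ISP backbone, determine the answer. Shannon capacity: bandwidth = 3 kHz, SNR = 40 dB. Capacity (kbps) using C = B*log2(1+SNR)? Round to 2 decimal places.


Given: B = 3 kHz, SNR = 40 dB
SNR linear = 10^(40/10) = 10000
1 + SNR = 10001
log2(10001) = 13.2878566418
C = 3 * 1000 * 13.2878566418 = 39863.5699 bps
C = 39.863570 kbps -> 39.86 kbps (2 dp)

39.86


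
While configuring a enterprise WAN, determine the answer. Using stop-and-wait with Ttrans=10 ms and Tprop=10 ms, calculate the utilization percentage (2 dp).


Given: Ttrans = 10 ms, Tprop = 10 ms
RTT = 2 * Tprop = 2 * 10 = 20 ms
U = Ttrans / (Ttrans + RTT)
U = 10 / (10 + 20)
U = 10 / 30 = 0.333333
U% = 33.33%

33.33


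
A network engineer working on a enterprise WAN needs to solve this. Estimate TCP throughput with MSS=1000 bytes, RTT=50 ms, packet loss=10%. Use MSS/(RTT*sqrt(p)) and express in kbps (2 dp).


Given: MSS = 1000 bytes, RTT = 50 ms, loss = 10%
RTT in seconds = 50 / 1000 = 0.05
Loss rate = 10% = 0.1
sqrt(loss) = sqrt(0.1) = 0.316227766017
Throughput (bytes/s) = 1000 / (0.05 * 0.316227766017) = 63245.5532
Throughput (kbps) = 63245.5532 * 8 / 1000 = 505.964426 -> 505.96 kbps (2 dp)

505.96


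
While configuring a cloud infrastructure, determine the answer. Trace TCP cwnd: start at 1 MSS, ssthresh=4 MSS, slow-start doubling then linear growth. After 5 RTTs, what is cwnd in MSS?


RTT 0: cwnd = 1 MSS (initial)
RTT 1: cwnd = 2 MSS (slow start, doubled)
RTT 2: cwnd = 4 MSS (slow start, doubled)
RTT 3: cwnd = 5 MSS (congestion avoidance, +1)
RTT 4: cwnd = 6 MSS (congestion avoidance, +1)
RTT 5: cwnd = 7 MSS (congestion avoidance, +1)

7


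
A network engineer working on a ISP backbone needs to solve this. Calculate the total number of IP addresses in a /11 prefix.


Given: CIDR prefix /11
Host bits = 32 - 11 = 21
Total addresses = 2^21 = 2097152

2097152


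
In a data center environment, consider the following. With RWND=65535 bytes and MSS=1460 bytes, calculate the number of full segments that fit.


Given: RWND = 65535 bytes, MSS = 1460 bytes
Full segments = floor(RWND / MSS)
Full segments = floor(65535 / 1460)
Full segments = floor(44.887) = 44

44


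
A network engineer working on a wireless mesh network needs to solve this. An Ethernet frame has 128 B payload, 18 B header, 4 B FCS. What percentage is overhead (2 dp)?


Given: payload = 128 B, header = 18 B, trailer = 4 B
Overhead bytes = header + trailer = 18 + 4 = 22
Total frame = payload + overhead = 128 + 22 = 150
Overhead % = 22 / 150 * 100 = 14.6667% -> 14.67% (2 dp)

14.67


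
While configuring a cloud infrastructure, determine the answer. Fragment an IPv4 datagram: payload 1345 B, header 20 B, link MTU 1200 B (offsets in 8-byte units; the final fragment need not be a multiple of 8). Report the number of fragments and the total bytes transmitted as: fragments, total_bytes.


Max data per non-final fragment = floor((MTU - header)/8)*8 = floor((1200 - 20)/8)*8 = floor(1180/8)*8 = 1176 B
Final fragment needs no 8-byte alignment: it can carry up to MTU - header = 1180 B
Non-final fragments needed = ceil((payload - 1180) / 1176) = ceil(165/1176) = ceil(0.1403) = 1
Number of fragments = 1 + 1 = 2
Fragment sizes (data): 1 * 1176 B + 169 B (last, 169 <= 1180 OK)
Total bytes sent = payload + n_frags * header = 1345 + 2*20 = 1345 + 40 = 1385 B

2, 1385


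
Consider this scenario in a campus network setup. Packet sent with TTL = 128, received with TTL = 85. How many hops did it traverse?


Given: initial TTL = 128, received TTL = 85
Hops = initial TTL - received TTL
Hops = 128 - 85 = 43

43


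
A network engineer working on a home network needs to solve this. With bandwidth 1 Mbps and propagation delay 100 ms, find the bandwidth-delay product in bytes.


Given: bandwidth = 1 Mbps, delay = 100 ms
BDP in bits = 1 * 10^6 * 100 / 1000
BDP in bits = 100000
BDP in bytes = 100000 / 8 = 12500

12500


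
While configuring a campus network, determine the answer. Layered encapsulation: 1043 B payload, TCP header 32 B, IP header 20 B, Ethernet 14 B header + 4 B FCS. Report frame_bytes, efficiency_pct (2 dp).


TCP segment = 1043 + 32 = 1075 B
IP packet = 1075 + 20 = 1095 B
Ethernet frame = 1095 + 14 + 4 = 1113 B
Efficiency = app / frame = 1043 / 1113 = 0.937107 = 93.7107% -> 93.71% (2 dp)

1113, 93.71


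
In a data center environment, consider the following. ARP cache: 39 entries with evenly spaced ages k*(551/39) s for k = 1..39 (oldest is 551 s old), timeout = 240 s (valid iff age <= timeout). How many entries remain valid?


Ages are k * 551/39 s for k = 1..39 (spacing = 14.1282 s).
Entry k is valid iff k * 551/39 <= 240 iff k <= 39 * 240 / 551 = 16.9873
n_valid = floor(16.9873) = 16
(n_stale = 39 - 16 = 23)

16


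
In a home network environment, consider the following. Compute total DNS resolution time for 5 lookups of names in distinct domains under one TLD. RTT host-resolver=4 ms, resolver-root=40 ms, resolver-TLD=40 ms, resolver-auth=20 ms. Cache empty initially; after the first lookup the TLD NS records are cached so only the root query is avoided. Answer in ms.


Lookup 1 (cold cache): local + root + TLD + auth = 4 + 40 + 40 + 20 = 104 ms
Lookups 2..5 (TLD NS cached -> skip root; new domain -> still ask TLD and auth): local + TLD + auth = 4 + 40 + 20 = 64 ms each
Remaining 4 lookups: 4 * 64 = 256 ms
Total = 104 + 256 = 360 ms

360


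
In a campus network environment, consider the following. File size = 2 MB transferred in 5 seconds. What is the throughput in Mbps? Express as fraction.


Given: file = 2 MB, time = 5 s
File in Mb = 2 * 8 = 16 Mb
Throughput = 16 / 5 Mbps
Throughput = 16/5 Mbps

16/5


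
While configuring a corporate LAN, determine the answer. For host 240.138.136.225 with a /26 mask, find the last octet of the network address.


Given: IP = 240.138.136.225, prefix = /26
Subnet mask = 255.255.255.192
Last octet of IP: 225
Last octet of mask: 192
Network last octet = 225 AND 192 = 192

192


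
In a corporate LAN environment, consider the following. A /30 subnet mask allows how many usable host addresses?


Given: subnet mask /30
Host bits = 32 - 30 = 2
Total addresses = 2^2 = 4
Usable hosts = 4 - 2 (network + broadcast) = 2

2


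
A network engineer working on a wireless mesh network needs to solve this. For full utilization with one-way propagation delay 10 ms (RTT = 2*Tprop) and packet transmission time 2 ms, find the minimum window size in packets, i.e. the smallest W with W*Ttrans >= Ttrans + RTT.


Given: Ttrans = 2 ms, RTT = 20 ms (= 2 * Tprop, Tprop = 10 ms)
Time until first ACK returns = Ttrans + RTT = 2 + 20 = 22 ms
Need W * Ttrans >= Ttrans + RTT  ->  W >= (Ttrans + RTT) / Ttrans
(Ttrans + RTT) / Ttrans = 22 / 2 = 11
W_min = ceil(11) = 11

11


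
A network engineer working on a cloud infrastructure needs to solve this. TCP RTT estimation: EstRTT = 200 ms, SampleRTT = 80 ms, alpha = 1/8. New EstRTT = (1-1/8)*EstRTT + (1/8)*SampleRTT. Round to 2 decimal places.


Given: EstRTT = 200 ms, SampleRTT = 80 ms, alpha = 1/8
New EstRTT = (1 - alpha) * EstRTT + alpha * SampleRTT
(7/8) * 200 = 175
(1/8) * 80 = 10
New EstRTT = 175 + 10 = 185 ms -> 185.00 ms (2 dp)

185.00


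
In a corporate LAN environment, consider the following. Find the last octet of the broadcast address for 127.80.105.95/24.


Given: IP = 127.80.105.95, prefix = /24
Host bits = 32 - 24 = 8
Network last octet = 95 AND mask = 0
Host part size = 2^8 - 1 = 255
Broadcast last octet = 0 OR 255 = 255

255


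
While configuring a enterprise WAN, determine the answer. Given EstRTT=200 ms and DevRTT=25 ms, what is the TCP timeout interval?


Given: EstRTT = 200 ms, DevRTT = 25 ms
Timeout = EstRTT + 4 * DevRTT
4 * DevRTT = 4 * 25 = 100
Timeout = 200 + 100 = 300 ms

300


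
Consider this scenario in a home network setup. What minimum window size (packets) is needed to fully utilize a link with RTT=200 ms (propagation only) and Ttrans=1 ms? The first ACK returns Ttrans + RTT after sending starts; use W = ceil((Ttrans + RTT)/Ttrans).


Given: Ttrans = 1 ms, RTT = 200 ms (= 2 * Tprop, Tprop = 100 ms)
Time until first ACK returns = Ttrans + RTT = 1 + 200 = 201 ms
Need W * Ttrans >= Ttrans + RTT  ->  W >= (Ttrans + RTT) / Ttrans
(Ttrans + RTT) / Ttrans = 201 / 1 = 201
W_min = ceil(201) = 201

201


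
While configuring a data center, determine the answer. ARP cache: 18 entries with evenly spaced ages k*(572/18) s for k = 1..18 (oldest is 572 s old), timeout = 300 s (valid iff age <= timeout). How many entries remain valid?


Ages are k * 572/18 s for k = 1..18 (spacing = 31.7778 s).
Entry k is valid iff k * 572/18 <= 300 iff k <= 18 * 300 / 572 = 9.4406
n_valid = floor(9.4406) = 9
(n_stale = 18 - 9 = 9)

9


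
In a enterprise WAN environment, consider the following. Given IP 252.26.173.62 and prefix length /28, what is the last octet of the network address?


Given: IP = 252.26.173.62, prefix = /28
Subnet mask = 255.255.255.240
Last octet of IP: 62
Last octet of mask: 240
Network last octet = 62 AND 240 = 48

48


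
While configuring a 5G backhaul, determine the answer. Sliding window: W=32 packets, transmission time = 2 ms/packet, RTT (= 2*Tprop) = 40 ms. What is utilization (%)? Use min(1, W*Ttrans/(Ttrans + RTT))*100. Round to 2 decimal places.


Given: W = 32, Ttrans = 2 ms, RTT = 40 ms (= 2 * Tprop, Tprop = 20 ms)
Cycle time = Ttrans + RTT = 2 + 40 = 42 ms (first packet sent until its ACK returns)
W * Ttrans = 32 * 2 = 64 ms of sending per cycle
W * Ttrans / (Ttrans + RTT) = 64 / 42 = 1.523810
U = min(1, 1.523810) = 1.000000
U% = 100.00%

100.00


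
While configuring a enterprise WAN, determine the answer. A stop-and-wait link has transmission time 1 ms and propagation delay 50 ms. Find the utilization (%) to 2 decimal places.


Given: Ttrans = 1 ms, Tprop = 50 ms
RTT = 2 * Tprop = 2 * 50 = 100 ms
U = Ttrans / (Ttrans + RTT)
U = 1 / (1 + 100)
U = 1 / 101 = 0.009901
U% = 0.99%

0.99


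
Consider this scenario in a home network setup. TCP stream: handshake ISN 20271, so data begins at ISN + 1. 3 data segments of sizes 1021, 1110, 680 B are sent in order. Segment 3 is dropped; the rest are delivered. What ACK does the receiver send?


SYN uses sequence number 20271; first data byte = ISN + 1 = 20272.
Segment 1: SEQ = 20272, len = 1021 B, covers [20272, 21292]
Segment 2: SEQ = 21293, len = 1110 B, covers [21293, 22402]
Segment 3: SEQ = 22403, len = 680 B, covers [22403, 23082] [LOST]
In-order data received: bytes [20272, 22402] (segments 1..2).
Segment 3 missing -> gap begins at byte 22403.
Cumulative ACK = next expected in-order byte = 20272 + 1021 + 1110 = 22403

22403


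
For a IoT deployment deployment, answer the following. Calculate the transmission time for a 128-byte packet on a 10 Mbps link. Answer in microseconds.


Given: packet = 128 bytes, bandwidth = 10 Mbps
Packet in bits = 128 * 8 = 1024 bits
Bandwidth = 10 * 10^6 = 10000000 bps
Time = 1024 / 10000000 seconds
Time in us = 1024 * 10^6 / 10000000 = 102.4

102.4


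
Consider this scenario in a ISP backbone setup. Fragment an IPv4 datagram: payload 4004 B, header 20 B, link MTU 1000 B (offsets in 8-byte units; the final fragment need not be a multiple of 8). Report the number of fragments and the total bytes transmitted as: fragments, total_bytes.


Max data per non-final fragment = floor((MTU - header)/8)*8 = floor((1000 - 20)/8)*8 = floor(980/8)*8 = 976 B
Final fragment needs no 8-byte alignment: it can carry up to MTU - header = 980 B
Non-final fragments needed = ceil((payload - 980) / 976) = ceil(3024/976) = ceil(3.0984) = 4
Number of fragments = 4 + 1 = 5
Fragment sizes (data): 4 * 976 B + 100 B (last, 100 <= 980 OK)
Total bytes sent = payload + n_frags * header = 4004 + 5*20 = 4004 + 100 = 4104 B

5, 4104


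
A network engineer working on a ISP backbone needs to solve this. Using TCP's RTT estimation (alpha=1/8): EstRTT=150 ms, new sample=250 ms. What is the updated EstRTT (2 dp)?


Given: EstRTT = 150 ms, SampleRTT = 250 ms, alpha = 1/8
New EstRTT = (1 - alpha) * EstRTT + alpha * SampleRTT
(7/8) * 150 = 131.25
(1/8) * 250 = 31.25
New EstRTT = 131.25 + 31.25 = 162.5 ms -> 162.50 ms (2 dp)

162.50


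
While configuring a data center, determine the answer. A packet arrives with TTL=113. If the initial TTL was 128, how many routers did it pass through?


Given: initial TTL = 128, received TTL = 113
Hops = initial TTL - received TTL
Hops = 128 - 113 = 15

15


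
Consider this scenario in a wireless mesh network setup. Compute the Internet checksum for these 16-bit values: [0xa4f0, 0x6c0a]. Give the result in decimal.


Given words: [0xa4f0, 0x6c0a]
Step 1: Sum all words
Raw sum = 42224 + 27658 = 69882
Step 2: Fold carry: (4346 + 1) = 4347
One's complement = ~4347 & 0xFFFF = 61188

61188


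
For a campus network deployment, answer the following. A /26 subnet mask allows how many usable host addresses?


Given: subnet mask /26
Host bits = 32 - 26 = 6
Total addresses = 2^6 = 64
Usable hosts = 64 - 2 (network + broadcast) = 62

62


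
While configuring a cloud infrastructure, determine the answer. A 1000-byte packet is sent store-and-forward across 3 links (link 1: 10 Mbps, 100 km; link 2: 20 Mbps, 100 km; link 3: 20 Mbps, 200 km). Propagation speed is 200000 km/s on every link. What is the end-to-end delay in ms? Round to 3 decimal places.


Packet = 1000 bytes = 8000 bits. Store-and-forward: sum (t_trans + t_prop) per link.
Link 1: t_trans = 8000/(10*10^6) s = 0.8000 ms; t_prop = 100/200000 s = 0.5000 ms; subtotal = 1.3000 ms
Link 2: t_trans = 8000/(20*10^6) s = 0.4000 ms; t_prop = 100/200000 s = 0.5000 ms; subtotal = 0.9000 ms
Link 3: t_trans = 8000/(20*10^6) s = 0.4000 ms; t_prop = 200/200000 s = 1.0000 ms; subtotal = 1.4000 ms
End-to-end = 1.3000 + 0.9000 + 1.4000 = 3.6000 ms -> 3.600 ms (3 dp)

3.600


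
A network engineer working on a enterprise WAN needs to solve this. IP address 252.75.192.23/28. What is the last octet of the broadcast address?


Given: IP = 252.75.192.23, prefix = /28
Host bits = 32 - 28 = 4
Network last octet = 23 AND mask = 16
Host part size = 2^4 - 1 = 15
Broadcast last octet = 16 OR 15 = 31

31


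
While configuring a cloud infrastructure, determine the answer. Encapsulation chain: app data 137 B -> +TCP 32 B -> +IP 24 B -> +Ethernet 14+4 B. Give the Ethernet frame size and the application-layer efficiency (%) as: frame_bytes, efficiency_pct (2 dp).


TCP segment = 137 + 32 = 169 B
IP packet = 169 + 24 = 193 B
Ethernet frame = 193 + 14 + 4 = 211 B
Efficiency = app / frame = 137 / 211 = 0.649289 = 64.9289% -> 64.93% (2 dp)

211, 64.93


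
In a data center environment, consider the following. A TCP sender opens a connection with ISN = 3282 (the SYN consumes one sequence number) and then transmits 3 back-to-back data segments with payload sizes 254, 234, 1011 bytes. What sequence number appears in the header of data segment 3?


The SYN occupies sequence number ISN = 3282, so the first data byte is ISN + 1 = 3283.
SEQ of data segment i = (ISN + 1) + sum of payload sizes of segments 1..i-1.
Segment 1: SEQ = 3283, payload = 254 bytes
Segment 2: SEQ = 3537, payload = 234 bytes
Segment 3: SEQ = 3771, payload = 1011 bytes
SEQ of segment 3 = 3283 + 254 + 234 = 3771

3771


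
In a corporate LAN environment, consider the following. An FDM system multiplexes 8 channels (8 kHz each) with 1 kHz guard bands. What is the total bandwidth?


Given: 8 channels, 8 kHz each, guard = 1 kHz
Channel bandwidth = 8 * 8 = 64 kHz
Guard bands = 7 gaps * 1 kHz = 7 kHz
Total = 64 + 7 = 71 kHz

71


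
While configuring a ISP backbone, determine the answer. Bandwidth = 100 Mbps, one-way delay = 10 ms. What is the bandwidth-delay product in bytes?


Given: bandwidth = 100 Mbps, delay = 10 ms
BDP in bits = 100 * 10^6 * 10 / 1000
BDP in bits = 1000000
BDP in bytes = 1000000 / 8 = 125000

125000


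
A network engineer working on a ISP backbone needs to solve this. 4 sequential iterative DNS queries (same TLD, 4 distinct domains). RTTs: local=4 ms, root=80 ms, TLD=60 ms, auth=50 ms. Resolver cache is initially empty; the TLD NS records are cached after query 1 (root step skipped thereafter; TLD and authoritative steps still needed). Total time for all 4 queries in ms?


Lookup 1 (cold cache): local + root + TLD + auth = 4 + 80 + 60 + 50 = 194 ms
Lookups 2..4 (TLD NS cached -> skip root; new domain -> still ask TLD and auth): local + TLD + auth = 4 + 60 + 50 = 114 ms each
Remaining 3 lookups: 3 * 114 = 342 ms
Total = 194 + 342 = 536 ms

536


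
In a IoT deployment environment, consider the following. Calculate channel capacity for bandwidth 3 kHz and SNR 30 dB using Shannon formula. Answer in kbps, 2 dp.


Given: B = 3 kHz, SNR = 30 dB
SNR linear = 10^(30/10) = 1000
1 + SNR = 1001
log2(1001) = 9.9672262588
C = 3 * 1000 * 9.9672262588 = 29901.6788 bps
C = 29.901679 kbps -> 29.90 kbps (2 dp)

29.90


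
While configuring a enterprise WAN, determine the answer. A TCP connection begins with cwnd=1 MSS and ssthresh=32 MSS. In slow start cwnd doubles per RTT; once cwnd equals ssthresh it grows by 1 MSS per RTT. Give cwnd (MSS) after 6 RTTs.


RTT 0: cwnd = 1 MSS (initial)
RTT 1: cwnd = 2 MSS (slow start, doubled)
RTT 2: cwnd = 4 MSS (slow start, doubled)
RTT 3: cwnd = 8 MSS (slow start, doubled)
RTT 4: cwnd = 16 MSS (slow start, doubled)
RTT 5: cwnd = 32 MSS (slow start, doubled)
RTT 6: cwnd = 33 MSS (congestion avoidance, +1)

33


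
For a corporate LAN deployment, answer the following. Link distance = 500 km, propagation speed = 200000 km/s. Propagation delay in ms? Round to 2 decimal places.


Given: distance = 500 km, speed = 200000 km/s
Delay = distance / speed = 500 / 200000 seconds
Delay in ms = 500 * 1000 / 200000
Delay = 2.5000 ms
Rounded to 2 dp = 2.50 ms

2.50


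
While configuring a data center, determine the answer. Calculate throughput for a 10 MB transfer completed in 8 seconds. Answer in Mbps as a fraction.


Given: file = 10 MB, time = 8 s
File in Mb = 10 * 8 = 80 Mb
Throughput = 80 / 8 Mbps
Throughput = 10 Mbps

10


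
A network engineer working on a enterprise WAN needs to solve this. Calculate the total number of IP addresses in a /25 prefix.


Given: CIDR prefix /25
Host bits = 32 - 25 = 7
Total addresses = 2^7 = 128

128


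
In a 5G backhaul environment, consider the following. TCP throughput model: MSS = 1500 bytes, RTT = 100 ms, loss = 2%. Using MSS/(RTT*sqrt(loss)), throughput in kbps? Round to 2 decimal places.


Given: MSS = 1500 bytes, RTT = 100 ms, loss = 2%
RTT in seconds = 100 / 1000 = 0.1
Loss rate = 2% = 0.02
sqrt(loss) = sqrt(0.02) = 0.141421356237
Throughput (bytes/s) = 1500 / (0.1 * 0.141421356237) = 106066.0172
Throughput (kbps) = 106066.0172 * 8 / 1000 = 848.528137 -> 848.53 kbps (2 dp)

848.53


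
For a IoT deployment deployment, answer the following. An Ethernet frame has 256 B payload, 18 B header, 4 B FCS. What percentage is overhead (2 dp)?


Given: payload = 256 B, header = 18 B, trailer = 4 B
Overhead bytes = header + trailer = 18 + 4 = 22
Total frame = payload + overhead = 256 + 22 = 278
Overhead % = 22 / 278 * 100 = 7.9137% -> 7.91% (2 dp)

7.91


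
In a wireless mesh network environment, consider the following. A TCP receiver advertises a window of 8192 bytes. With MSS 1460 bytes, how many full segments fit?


Given: RWND = 8192 bytes, MSS = 1460 bytes
Full segments = floor(RWND / MSS)
Full segments = floor(8192 / 1460)
Full segments = floor(5.611) = 5

5


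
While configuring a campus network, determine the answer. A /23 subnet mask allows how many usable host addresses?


Given: subnet mask /23
Host bits = 32 - 23 = 9
Total addresses = 2^9 = 512
Usable hosts = 512 - 2 (network + broadcast) = 510

510


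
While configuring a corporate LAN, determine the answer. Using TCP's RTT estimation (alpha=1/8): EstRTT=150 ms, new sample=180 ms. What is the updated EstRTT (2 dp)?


Given: EstRTT = 150 ms, SampleRTT = 180 ms, alpha = 1/8
New EstRTT = (1 - alpha) * EstRTT + alpha * SampleRTT
(7/8) * 150 = 131.25
(1/8) * 180 = 22.5
New EstRTT = 131.25 + 22.5 = 153.75 ms -> 153.75 ms (2 dp)

153.75


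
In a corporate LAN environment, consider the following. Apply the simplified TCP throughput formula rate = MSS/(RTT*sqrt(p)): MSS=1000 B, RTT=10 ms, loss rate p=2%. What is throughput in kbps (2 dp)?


Given: MSS = 1000 bytes, RTT = 10 ms, loss = 2%
RTT in seconds = 10 / 1000 = 0.01
Loss rate = 2% = 0.02
sqrt(loss) = sqrt(0.02) = 0.141421356237
Throughput (bytes/s) = 1000 / (0.01 * 0.141421356237) = 707106.7812
Throughput (kbps) = 707106.7812 * 8 / 1000 = 5656.854249 -> 5656.85 kbps (2 dp)

5656.85


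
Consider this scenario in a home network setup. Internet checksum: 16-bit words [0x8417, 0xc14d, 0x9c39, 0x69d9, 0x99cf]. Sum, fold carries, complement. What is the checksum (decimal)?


Given words: [0x8417, 0xc14d, 0x9c39, 0x69d9, 0x99cf]
Step 1: Sum all words
Raw sum = 33815 + 49485 + 39993 + 27097 + 39375 = 189765
Step 2: Fold carry: (58693 + 2) = 58695
One's complement = ~58695 & 0xFFFF = 6840

6840


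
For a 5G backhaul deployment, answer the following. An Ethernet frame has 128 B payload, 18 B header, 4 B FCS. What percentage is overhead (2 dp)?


Given: payload = 128 B, header = 18 B, trailer = 4 B
Overhead bytes = header + trailer = 18 + 4 = 22
Total frame = payload + overhead = 128 + 22 = 150
Overhead % = 22 / 150 * 100 = 14.6667% -> 14.67% (2 dp)

14.67


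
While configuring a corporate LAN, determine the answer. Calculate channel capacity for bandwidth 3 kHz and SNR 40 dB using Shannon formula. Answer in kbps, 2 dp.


Given: B = 3 kHz, SNR = 40 dB
SNR linear = 10^(40/10) = 10000
1 + SNR = 10001
log2(10001) = 13.2878566418
C = 3 * 1000 * 13.2878566418 = 39863.5699 bps
C = 39.863570 kbps -> 39.86 kbps (2 dp)

39.86


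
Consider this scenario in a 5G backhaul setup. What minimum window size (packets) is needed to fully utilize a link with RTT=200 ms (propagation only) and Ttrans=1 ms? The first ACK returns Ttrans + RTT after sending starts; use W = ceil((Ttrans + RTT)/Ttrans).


Given: Ttrans = 1 ms, RTT = 200 ms (= 2 * Tprop, Tprop = 100 ms)
Time until first ACK returns = Ttrans + RTT = 1 + 200 = 201 ms
Need W * Ttrans >= Ttrans + RTT  ->  W >= (Ttrans + RTT) / Ttrans
(Ttrans + RTT) / Ttrans = 201 / 1 = 201
W_min = ceil(201) = 201

201


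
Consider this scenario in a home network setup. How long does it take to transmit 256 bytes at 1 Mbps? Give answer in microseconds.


Given: packet = 256 bytes, bandwidth = 1 Mbps
Packet in bits = 256 * 8 = 2048 bits
Bandwidth = 1 * 10^6 = 1000000 bps
Time = 2048 / 1000000 seconds
Time in us = 2048 * 10^6 / 1000000 = 2048

2048


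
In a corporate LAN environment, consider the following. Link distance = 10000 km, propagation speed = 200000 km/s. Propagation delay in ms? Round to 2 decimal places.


Given: distance = 10000 km, speed = 200000 km/s
Delay = distance / speed = 10000 / 200000 seconds
Delay in ms = 10000 * 1000 / 200000
Delay = 50.0000 ms
Rounded to 2 dp = 50.00 ms

50.00


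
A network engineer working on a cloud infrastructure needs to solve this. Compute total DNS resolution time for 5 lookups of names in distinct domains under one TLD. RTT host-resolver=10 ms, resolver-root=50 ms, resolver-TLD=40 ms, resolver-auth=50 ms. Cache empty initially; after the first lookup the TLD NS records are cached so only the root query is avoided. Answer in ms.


Lookup 1 (cold cache): local + root + TLD + auth = 10 + 50 + 40 + 50 = 150 ms
Lookups 2..5 (TLD NS cached -> skip root; new domain -> still ask TLD and auth): local + TLD + auth = 10 + 40 + 50 = 100 ms each
Remaining 4 lookups: 4 * 100 = 400 ms
Total = 150 + 400 = 550 ms

550


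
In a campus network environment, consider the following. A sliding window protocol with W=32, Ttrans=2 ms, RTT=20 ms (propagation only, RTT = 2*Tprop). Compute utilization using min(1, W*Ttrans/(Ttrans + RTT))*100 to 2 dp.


Given: W = 32, Ttrans = 2 ms, RTT = 20 ms (= 2 * Tprop, Tprop = 10 ms)
Cycle time = Ttrans + RTT = 2 + 20 = 22 ms (first packet sent until its ACK returns)
W * Ttrans = 32 * 2 = 64 ms of sending per cycle
W * Ttrans / (Ttrans + RTT) = 64 / 22 = 2.909091
U = min(1, 2.909091) = 1.000000
U% = 100.00%

100.00


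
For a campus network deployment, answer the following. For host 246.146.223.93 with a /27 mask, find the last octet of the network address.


Given: IP = 246.146.223.93, prefix = /27
Subnet mask = 255.255.255.224
Last octet of IP: 93
Last octet of mask: 224
Network last octet = 93 AND 224 = 64

64


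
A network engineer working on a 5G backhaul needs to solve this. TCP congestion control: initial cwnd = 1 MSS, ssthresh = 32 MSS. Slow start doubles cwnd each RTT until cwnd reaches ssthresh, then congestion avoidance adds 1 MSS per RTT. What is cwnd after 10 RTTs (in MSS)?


RTT 0: cwnd = 1 MSS (initial)
RTT 1: cwnd = 2 MSS (slow start, doubled)
RTT 2: cwnd = 4 MSS (slow start, doubled)
RTT 3: cwnd = 8 MSS (slow start, doubled)
RTT 4: cwnd = 16 MSS (slow start, doubled)
RTT 5: cwnd = 32 MSS (slow start, doubled)
RTT 6: cwnd = 33 MSS (congestion avoidance, +1)
RTT 7: cwnd = 34 MSS (congestion avoidance, +1)
RTT 8: cwnd = 35 MSS (congestion avoidance, +1)
RTT 9: cwnd = 36 MSS (congestion avoidance, +1)
RTT 10: cwnd = 37 MSS (congestion avoidance, +1)

37


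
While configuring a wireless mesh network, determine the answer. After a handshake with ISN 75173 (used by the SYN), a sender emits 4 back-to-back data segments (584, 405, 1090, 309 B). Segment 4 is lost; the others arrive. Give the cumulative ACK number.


SYN uses sequence number 75173; first data byte = ISN + 1 = 75174.
Segment 1: SEQ = 75174, len = 584 B, covers [75174, 75757]
Segment 2: SEQ = 75758, len = 405 B, covers [75758, 76162]
Segment 3: SEQ = 76163, len = 1090 B, covers [76163, 77252]
Segment 4: SEQ = 77253, len = 309 B, covers [77253, 77561] [LOST]
In-order data received: bytes [75174, 77252] (segments 1..3).
Segment 4 missing -> gap begins at byte 77253.
Cumulative ACK = next expected in-order byte = 75174 + 584 + 405 + 1090 = 77253

77253
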